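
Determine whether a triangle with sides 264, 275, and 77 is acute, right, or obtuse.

Compare the square of the longest side to the sum of squares of the other two: 77² + 264² = 75625 = 275².

right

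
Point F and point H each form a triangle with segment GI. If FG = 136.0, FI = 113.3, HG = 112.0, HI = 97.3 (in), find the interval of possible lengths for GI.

22.7 < GI < 209.3

From triangle FGI: |136.0 − 113.3| < GI < 136.0 + 113.3, i.e. 22.7 < GI < 249.3.
From triangle HGI: 14.7 < GI < 209.3.
Both must hold, so GI lies in the intersection.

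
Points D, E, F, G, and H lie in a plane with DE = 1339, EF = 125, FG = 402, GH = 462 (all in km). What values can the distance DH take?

The maximum is all hops collinear in one direction: 1339 + 125 + 402 + 462 = 2328.
The longest hop is 1339; the others sum to 989. Folding the others back against it leaves at least 1339 − 989 = 350.

350 ≤ DH ≤ 2328 km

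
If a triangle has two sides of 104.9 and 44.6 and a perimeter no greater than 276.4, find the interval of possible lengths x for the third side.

Triangle inequality alone gives 60.3 < x < 149.5.
The perimeter condition gives x ≤ 276.4 − 104.9 − 44.6 = 126.9.
Intersecting the two: 60.3 < x ≤ 126.9.

60.3 < x ≤ 126.9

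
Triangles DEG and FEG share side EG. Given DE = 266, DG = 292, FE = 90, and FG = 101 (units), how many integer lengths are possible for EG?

164

From triangle DEG: 26 < EG < 558.
From triangle FEG: 11 < EG < 191.
Intersection: 26 < EG < 191, so integers 27 through 190: 164 values.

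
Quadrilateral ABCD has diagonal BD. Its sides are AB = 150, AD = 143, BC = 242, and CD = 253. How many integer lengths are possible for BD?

From triangle ABD: 7 < BD < 293.
From triangle CBD: 11 < BD < 495.
Intersection: 11 < BD < 293, so integers 12 through 292: 281 values.

281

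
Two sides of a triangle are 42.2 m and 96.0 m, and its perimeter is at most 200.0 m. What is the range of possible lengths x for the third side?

53.8 < x ≤ 61.8

Triangle inequality alone gives 53.8 < x < 138.2.
The perimeter condition gives x ≤ 200.0 − 42.2 − 96.0 = 61.8.
Intersecting the two: 53.8 < x ≤ 61.8.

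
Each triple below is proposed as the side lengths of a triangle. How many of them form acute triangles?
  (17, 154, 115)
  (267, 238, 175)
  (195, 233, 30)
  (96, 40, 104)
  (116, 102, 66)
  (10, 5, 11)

(17,154,115): 17+115 ≤ 154, not a triangle
(267,238,175): 175²+238² = 87269 > 71289 = 267² → acute
(195,233,30): 30+195 ≤ 233, not a triangle
(96,40,104): 40²+96² = 10816 = 104² → right
(116,102,66): 66²+102² = 14760 > 13456 = 116² → acute
(10,5,11): 5²+10² = 125 > 121 = 11² → acute
3 of the 6 are acute.

3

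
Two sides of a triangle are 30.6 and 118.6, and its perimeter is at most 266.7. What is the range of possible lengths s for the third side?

Triangle inequality alone gives 88.0 < s < 149.2.
The perimeter condition gives s ≤ 266.7 − 30.6 − 118.6 = 117.5.
Intersecting the two: 88.0 < s ≤ 117.5.

88.0 < s ≤ 117.5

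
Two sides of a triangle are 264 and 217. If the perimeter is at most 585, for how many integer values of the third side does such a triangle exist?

57

Triangle inequality: 47 < x < 481. Perimeter ≤ 585 gives x ≤ 585 − 264 − 217 = 104.
So 47 < x ≤ 104; integers 48 through 104: 57 values.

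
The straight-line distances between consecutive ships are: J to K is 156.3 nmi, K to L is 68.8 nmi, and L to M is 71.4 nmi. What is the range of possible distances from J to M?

The maximum is all hops collinear in one direction: 156.3 + 68.8 + 71.4 = 296.5.
The longest hop is 156.3; the others sum to 140.2. Folding the others back against it leaves at least 156.3 − 140.2 = 16.1.

16.1 ≤ JM ≤ 296.5 nmi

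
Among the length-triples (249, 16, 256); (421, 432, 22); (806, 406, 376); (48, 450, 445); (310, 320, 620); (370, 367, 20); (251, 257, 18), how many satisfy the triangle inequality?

6

(16,249,256): 16+249 > 256 → valid
(22,421,432): 22+421 > 432 → valid
(376,406,806): 376+406 ≤ 806 → not valid
(48,445,450): 48+445 > 450 → valid
(310,320,620): 310+320 > 620 → valid
(20,367,370): 20+367 > 370 → valid
(18,251,257): 18+251 > 257 → valid
6 of the 7 triples form a triangle.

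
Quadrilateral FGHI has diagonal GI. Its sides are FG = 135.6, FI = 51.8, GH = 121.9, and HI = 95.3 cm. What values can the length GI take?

From triangle FGI: |135.6 − 51.8| < GI < 135.6 + 51.8, i.e. 83.8 < GI < 187.4.
From triangle HGI: 26.6 < GI < 217.2.
Both must hold, so GI lies in the intersection.

83.8 < GI < 187.4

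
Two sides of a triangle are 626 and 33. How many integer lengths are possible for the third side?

The third side lies in the open interval (593, 659).
Integers from 594 to 658 inclusive: 658 − 594 + 1 = 65.

65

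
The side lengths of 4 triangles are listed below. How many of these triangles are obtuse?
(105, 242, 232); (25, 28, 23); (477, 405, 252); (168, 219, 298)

(105,242,232): 105²+232² = 64849 > 58564 = 242² → acute
(25,28,23): 23²+25² = 1154 > 784 = 28² → acute
(477,405,252): 252²+405² = 227529 = 477² → right
(168,219,298): 168²+219² = 76185 < 88804 = 298² → obtuse
1 of the 4 is obtuse.

1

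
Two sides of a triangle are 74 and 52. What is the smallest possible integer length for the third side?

The third side must be strictly greater than |74 − 52| = 22.
The smallest integer above 22 is 23.

23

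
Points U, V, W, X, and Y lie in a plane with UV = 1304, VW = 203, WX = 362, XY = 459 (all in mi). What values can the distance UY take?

The maximum is all hops collinear in one direction: 1304 + 203 + 362 + 459 = 2328.
The longest hop is 1304; the others sum to 1024. Folding the others back against it leaves at least 1304 − 1024 = 280.

280 ≤ UY ≤ 2328 mi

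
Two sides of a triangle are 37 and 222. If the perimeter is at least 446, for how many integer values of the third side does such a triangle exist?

Triangle inequality: 185 < x < 259. Perimeter ≥ 446 gives x ≥ 446 − 37 − 222 = 187.
So 187 ≤ x < 259; integers 187 through 258: 72 values.

72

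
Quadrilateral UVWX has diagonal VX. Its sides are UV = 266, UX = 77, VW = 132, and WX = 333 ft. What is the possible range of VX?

From triangle UVX: |266 − 77| < VX < 266 + 77, i.e. 189 < VX < 343.
From triangle WVX: 201 < VX < 465.
Both must hold, so VX lies in the intersection.

201 < VX < 343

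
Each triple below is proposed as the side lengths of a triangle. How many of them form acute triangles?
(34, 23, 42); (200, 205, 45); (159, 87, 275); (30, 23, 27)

1

(34,23,42): 23²+34² = 1685 < 1764 = 42² → obtuse
(200,205,45): 45²+200² = 42025 = 205² → right
(159,87,275): 87+159 ≤ 275, not a triangle
(30,23,27): 23²+27² = 1258 > 900 = 30² → acute
1 of the 4 is acute.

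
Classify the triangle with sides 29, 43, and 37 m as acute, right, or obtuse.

acute

Compare the square of the longest side to the sum of squares of the other two: 29² + 37² = 2210 > 1849 = 43².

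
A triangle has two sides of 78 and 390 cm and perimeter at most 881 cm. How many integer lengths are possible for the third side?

Triangle inequality: 312 < x < 468. Perimeter ≤ 881 gives x ≤ 881 − 78 − 390 = 413.
So 312 < x ≤ 413; integers 313 through 413: 101 values.

101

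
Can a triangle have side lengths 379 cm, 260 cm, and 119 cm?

No

The two shorter sides sum to 379, exactly equal to the longest side 379.
That gives only a degenerate (flat) triangle — the inequality must be strict.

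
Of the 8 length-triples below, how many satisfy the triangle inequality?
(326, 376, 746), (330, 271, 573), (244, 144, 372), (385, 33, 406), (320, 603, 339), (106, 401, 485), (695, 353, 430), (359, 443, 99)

7

(326,376,746): 326+376 ≤ 746 → not valid
(271,330,573): 271+330 > 573 → valid
(144,244,372): 144+244 > 372 → valid
(33,385,406): 33+385 > 406 → valid
(320,339,603): 320+339 > 603 → valid
(106,401,485): 106+401 > 485 → valid
(353,430,695): 353+430 > 695 → valid
(99,359,443): 99+359 > 443 → valid
7 of the 8 triples form a triangle.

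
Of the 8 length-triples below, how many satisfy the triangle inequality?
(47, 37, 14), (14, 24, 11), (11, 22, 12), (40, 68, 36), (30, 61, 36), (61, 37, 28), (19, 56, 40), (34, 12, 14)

7

(14,37,47): 14+37 > 47 → valid
(11,14,24): 11+14 > 24 → valid
(11,12,22): 11+12 > 22 → valid
(36,40,68): 36+40 > 68 → valid
(30,36,61): 30+36 > 61 → valid
(28,37,61): 28+37 > 61 → valid
(19,40,56): 19+40 > 56 → valid
(12,14,34): 12+14 ≤ 34 → not valid
7 of the 8 triples form a triangle.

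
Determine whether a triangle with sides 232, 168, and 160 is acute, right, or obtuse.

Compare the square of the longest side to the sum of squares of the other two: 160² + 168² = 53824 = 232².

right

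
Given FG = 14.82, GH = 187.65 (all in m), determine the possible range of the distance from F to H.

172.83 ≤ FH ≤ 202.47 m

By the triangle inequality, |14.82 − 187.65| ≤ FH ≤ 14.82 + 187.65.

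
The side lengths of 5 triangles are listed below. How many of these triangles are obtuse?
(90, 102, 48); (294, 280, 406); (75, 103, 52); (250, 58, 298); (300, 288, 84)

2

(90,102,48): 48²+90² = 10404 = 102² → right
(294,280,406): 280²+294² = 164836 = 406² → right
(75,103,52): 52²+75² = 8329 < 10609 = 103² → obtuse
(250,58,298): 58²+250² = 65864 < 88804 = 298² → obtuse
(300,288,84): 84²+288² = 90000 = 300² → right
2 of the 5 are obtuse.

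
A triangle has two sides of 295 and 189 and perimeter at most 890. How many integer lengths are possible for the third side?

300

Triangle inequality: 106 < x < 484. Perimeter ≤ 890 gives x ≤ 890 − 295 − 189 = 406.
So 106 < x ≤ 406; integers 107 through 406: 300 values.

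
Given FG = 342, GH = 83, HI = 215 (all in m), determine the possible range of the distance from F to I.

44 ≤ FI ≤ 640 m

The maximum is all hops collinear in one direction: 342 + 83 + 215 = 640.
The longest hop is 342; the others sum to 298. Folding the others back against it leaves at least 342 − 298 = 44.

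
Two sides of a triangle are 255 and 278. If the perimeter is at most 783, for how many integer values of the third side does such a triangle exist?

227

Triangle inequality: 23 < x < 533. Perimeter ≤ 783 gives x ≤ 783 − 255 − 278 = 250.
So 23 < x ≤ 250; integers 24 through 250: 227 values.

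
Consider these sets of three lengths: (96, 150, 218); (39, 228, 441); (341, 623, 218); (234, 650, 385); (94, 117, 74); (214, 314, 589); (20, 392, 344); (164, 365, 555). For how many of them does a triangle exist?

(96,150,218): 96+150 > 218 → valid
(39,228,441): 39+228 ≤ 441 → not valid
(218,341,623): 218+341 ≤ 623 → not valid
(234,385,650): 234+385 ≤ 650 → not valid
(74,94,117): 74+94 > 117 → valid
(214,314,589): 214+314 ≤ 589 → not valid
(20,344,392): 20+344 ≤ 392 → not valid
(164,365,555): 164+365 ≤ 555 → not valid
2 of the 8 triples form a triangle.

2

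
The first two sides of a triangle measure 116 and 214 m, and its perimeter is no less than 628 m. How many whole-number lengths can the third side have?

32

Triangle inequality: 98 < x < 330. Perimeter ≥ 628 gives x ≥ 628 − 116 − 214 = 298.
So 298 ≤ x < 330; integers 298 through 329: 32 values.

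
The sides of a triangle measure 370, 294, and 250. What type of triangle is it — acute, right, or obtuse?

Compare the square of the longest side to the sum of squares of the other two: 250² + 294² = 148936 > 136900 = 370².

acute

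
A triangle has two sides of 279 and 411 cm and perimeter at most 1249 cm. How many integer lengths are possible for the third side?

427

Triangle inequality: 132 < x < 690. Perimeter ≤ 1249 gives x ≤ 1249 − 279 − 411 = 559.
So 132 < x ≤ 559; integers 133 through 559: 427 values.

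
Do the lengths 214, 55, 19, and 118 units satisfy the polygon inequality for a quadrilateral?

For a quadrilateral, each side must be shorter than the sum of the others.
Here the longest side is 214, but the remaining 3 sides sum to only 192.

No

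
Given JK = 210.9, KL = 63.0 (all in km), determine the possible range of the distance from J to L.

By the triangle inequality, |210.9 − 63.0| ≤ JL ≤ 210.9 + 63.0.

147.9 ≤ JL ≤ 273.9 km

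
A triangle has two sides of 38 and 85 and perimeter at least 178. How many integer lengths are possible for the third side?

68

Triangle inequality: 47 < x < 123. Perimeter ≥ 178 gives x ≥ 178 − 38 − 85 = 55.
So 55 ≤ x < 123; integers 55 through 122: 68 values.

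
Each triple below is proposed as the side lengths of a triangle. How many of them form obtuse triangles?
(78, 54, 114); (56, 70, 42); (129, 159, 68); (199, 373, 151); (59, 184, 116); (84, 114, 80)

(78,54,114): 54²+78² = 9000 < 12996 = 114² → obtuse
(56,70,42): 42²+56² = 4900 = 70² → right
(129,159,68): 68²+129² = 21265 < 25281 = 159² → obtuse
(199,373,151): 151+199 ≤ 373, not a triangle
(59,184,116): 59+116 ≤ 184, not a triangle
(84,114,80): 80²+84² = 13456 > 12996 = 114² → acute
2 of the 6 are obtuse.

2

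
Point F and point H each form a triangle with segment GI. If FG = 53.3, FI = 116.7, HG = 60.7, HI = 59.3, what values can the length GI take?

From triangle FGI: |53.3 − 116.7| < GI < 53.3 + 116.7, i.e. 63.4 < GI < 170.0.
From triangle HGI: 1.4 < GI < 120.0.
Both must hold, so GI lies in the intersection.

63.4 < GI < 120.0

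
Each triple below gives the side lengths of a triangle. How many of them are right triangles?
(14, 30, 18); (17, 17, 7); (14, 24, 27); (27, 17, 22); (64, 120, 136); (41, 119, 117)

(14,30,18): 14²+18² = 520 < 900 = 30² → obtuse
(17,17,7): 7²+17² = 338 > 289 = 17² → acute
(14,24,27): 14²+24² = 772 > 729 = 27² → acute
(27,17,22): 17²+22² = 773 > 729 = 27² → acute
(64,120,136): 64²+120² = 18496 = 136² → right
(41,119,117): 41²+117² = 15370 > 14161 = 119² → acute
1 of the 6 is right.

1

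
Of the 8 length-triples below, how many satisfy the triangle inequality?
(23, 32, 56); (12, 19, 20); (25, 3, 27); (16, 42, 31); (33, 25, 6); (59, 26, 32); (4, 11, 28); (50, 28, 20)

(23,32,56): 23+32 ≤ 56 → not valid
(12,19,20): 12+19 > 20 → valid
(3,25,27): 3+25 > 27 → valid
(16,31,42): 16+31 > 42 → valid
(6,25,33): 6+25 ≤ 33 → not valid
(26,32,59): 26+32 ≤ 59 → not valid
(4,11,28): 4+11 ≤ 28 → not valid
(20,28,50): 20+28 ≤ 50 → not valid
3 of the 8 triples form a triangle.

3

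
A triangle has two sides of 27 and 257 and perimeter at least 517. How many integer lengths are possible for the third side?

51

Triangle inequality: 230 < x < 284. Perimeter ≥ 517 gives x ≥ 517 − 27 − 257 = 233.
So 233 ≤ x < 284; integers 233 through 283: 51 values.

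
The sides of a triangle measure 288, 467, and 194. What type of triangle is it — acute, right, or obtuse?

obtuse

Compare the square of the longest side to the sum of squares of the other two: 194² + 288² = 120580 < 218089 = 467².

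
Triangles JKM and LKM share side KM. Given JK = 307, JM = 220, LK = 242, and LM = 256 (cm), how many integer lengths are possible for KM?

410

From triangle JKM: 87 < KM < 527.
From triangle LKM: 14 < KM < 498.
Intersection: 87 < KM < 498, so integers 88 through 497: 410 values.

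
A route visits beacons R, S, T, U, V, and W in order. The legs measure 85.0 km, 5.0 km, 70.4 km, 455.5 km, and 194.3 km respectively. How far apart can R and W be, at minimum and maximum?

The maximum is all hops collinear in one direction: 85.0 + 5.0 + 70.4 + 455.5 + 194.3 = 810.2.
The longest hop is 455.5; the others sum to 354.7. Folding the others back against it leaves at least 455.5 − 354.7 = 100.8.

100.8 ≤ RW ≤ 810.2 km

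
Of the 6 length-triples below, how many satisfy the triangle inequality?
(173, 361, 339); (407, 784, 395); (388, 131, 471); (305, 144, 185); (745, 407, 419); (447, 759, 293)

5

(173,339,361): 173+339 > 361 → valid
(395,407,784): 395+407 > 784 → valid
(131,388,471): 131+388 > 471 → valid
(144,185,305): 144+185 > 305 → valid
(407,419,745): 407+419 > 745 → valid
(293,447,759): 293+447 ≤ 759 → not valid
5 of the 6 triples form a triangle.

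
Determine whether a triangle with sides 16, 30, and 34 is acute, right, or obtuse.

right

Compare the square of the longest side to the sum of squares of the other two: 16² + 30² = 1156 = 34².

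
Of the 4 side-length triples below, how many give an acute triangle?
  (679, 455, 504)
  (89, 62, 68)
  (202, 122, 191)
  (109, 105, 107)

3

(679,455,504): 455²+504² = 461041 = 679² → right
(89,62,68): 62²+68² = 8468 > 7921 = 89² → acute
(202,122,191): 122²+191² = 51365 > 40804 = 202² → acute
(109,105,107): 105²+107² = 22474 > 11881 = 109² → acute
3 of the 4 are acute.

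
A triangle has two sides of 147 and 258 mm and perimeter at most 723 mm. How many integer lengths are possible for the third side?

207

Triangle inequality: 111 < x < 405. Perimeter ≤ 723 gives x ≤ 723 − 147 − 258 = 318.
So 111 < x ≤ 318; integers 112 through 318: 207 values.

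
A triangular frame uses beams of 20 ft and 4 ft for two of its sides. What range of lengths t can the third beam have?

By the triangle inequality, t must be less than 20 + 4 = 24 and greater than |20 − 4| = 16.

16 < t < 24 (ft)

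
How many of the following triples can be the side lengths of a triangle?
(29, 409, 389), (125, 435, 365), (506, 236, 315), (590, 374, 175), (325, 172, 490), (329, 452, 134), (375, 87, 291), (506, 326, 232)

(29,389,409): 29+389 > 409 → valid
(125,365,435): 125+365 > 435 → valid
(236,315,506): 236+315 > 506 → valid
(175,374,590): 175+374 ≤ 590 → not valid
(172,325,490): 172+325 > 490 → valid
(134,329,452): 134+329 > 452 → valid
(87,291,375): 87+291 > 375 → valid
(232,326,506): 232+326 > 506 → valid
7 of the 8 triples form a triangle.

7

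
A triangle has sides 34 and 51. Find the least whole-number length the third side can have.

18

The third side must be strictly greater than |34 − 51| = 17.
The smallest integer above 17 is 18.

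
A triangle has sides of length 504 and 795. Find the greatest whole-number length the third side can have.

The third side must be strictly less than 504 + 795 = 1299.
The largest integer below 1299 is 1298.

1298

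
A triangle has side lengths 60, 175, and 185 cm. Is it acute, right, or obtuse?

right

Compare the square of the longest side to the sum of squares of the other two: 60² + 175² = 34225 = 185².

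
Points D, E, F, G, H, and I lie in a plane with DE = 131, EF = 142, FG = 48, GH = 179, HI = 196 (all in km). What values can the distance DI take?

The maximum is all hops collinear in one direction: 131 + 142 + 48 + 179 + 196 = 696.
The longest hop is 196; the others sum to 500. Since 196 ≤ 500, the path can fold back on itself completely, so the minimum distance is 0.

0 ≤ DI ≤ 696 km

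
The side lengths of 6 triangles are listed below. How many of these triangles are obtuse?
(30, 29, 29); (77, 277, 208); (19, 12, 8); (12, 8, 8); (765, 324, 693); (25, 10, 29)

(30,29,29): 29²+29² = 1682 > 900 = 30² → acute
(77,277,208): 77²+208² = 49193 < 76729 = 277² → obtuse
(19,12,8): 8²+12² = 208 < 361 = 19² → obtuse
(12,8,8): 8²+8² = 128 < 144 = 12² → obtuse
(765,324,693): 324²+693² = 585225 = 765² → right
(25,10,29): 10²+25² = 725 < 841 = 29² → obtuse
4 of the 6 are obtuse.

4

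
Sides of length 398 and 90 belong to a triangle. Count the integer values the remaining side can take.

179

The third side lies in the open interval (308, 488).
Integers from 309 to 487 inclusive: 487 − 309 + 1 = 179.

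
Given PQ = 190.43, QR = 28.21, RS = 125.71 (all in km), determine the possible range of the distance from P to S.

36.51 ≤ PS ≤ 344.35 km

The maximum is all hops collinear in one direction: 190.43 + 28.21 + 125.71 = 344.35.
The longest hop is 190.43; the others sum to 153.92. Folding the others back against it leaves at least 190.43 − 153.92 = 36.51.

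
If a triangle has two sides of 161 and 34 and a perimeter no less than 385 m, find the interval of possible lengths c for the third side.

190 ≤ c < 195 m

Triangle inequality alone gives 127 < c < 195.
The perimeter condition gives c ≥ 385 − 161 − 34 = 190.
Intersecting the two: 190 ≤ c < 195.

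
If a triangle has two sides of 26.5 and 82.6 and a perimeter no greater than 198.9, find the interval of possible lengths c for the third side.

56.1 < c ≤ 89.8

Triangle inequality alone gives 56.1 < c < 109.1.
The perimeter condition gives c ≤ 198.9 − 26.5 − 82.6 = 89.8.
Intersecting the two: 56.1 < c ≤ 89.8.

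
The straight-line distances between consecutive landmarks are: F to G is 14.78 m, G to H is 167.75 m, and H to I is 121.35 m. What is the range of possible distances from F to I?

31.62 ≤ FI ≤ 303.88 m

The maximum is all hops collinear in one direction: 14.78 + 167.75 + 121.35 = 303.88.
The longest hop is 167.75; the others sum to 136.13. Folding the others back against it leaves at least 167.75 − 136.13 = 31.62.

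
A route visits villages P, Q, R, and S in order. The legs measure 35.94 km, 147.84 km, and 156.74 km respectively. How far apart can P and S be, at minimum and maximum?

The maximum is all hops collinear in one direction: 35.94 + 147.84 + 156.74 = 340.52.
The longest hop is 156.74; the others sum to 183.78. Since 156.74 ≤ 183.78, the path can fold back on itself completely, so the minimum distance is 0.

0 ≤ PS ≤ 340.52 km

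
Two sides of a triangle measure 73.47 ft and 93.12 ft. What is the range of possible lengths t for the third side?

19.65 < t < 166.59 (ft)

By the triangle inequality, t must be less than 73.47 + 93.12 = 166.59 and greater than |73.47 − 93.12| = 19.65.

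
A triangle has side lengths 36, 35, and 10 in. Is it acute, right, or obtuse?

acute

Compare the square of the longest side to the sum of squares of the other two: 10² + 35² = 1325 > 1296 = 36².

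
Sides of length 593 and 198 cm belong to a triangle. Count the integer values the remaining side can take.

395

The third side lies in the open interval (395, 791).
Integers from 396 to 790 inclusive: 790 − 396 + 1 = 395.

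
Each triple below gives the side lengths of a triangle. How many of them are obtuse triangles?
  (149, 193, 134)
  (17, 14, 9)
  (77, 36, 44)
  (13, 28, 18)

3

(149,193,134): 134²+149² = 40157 > 37249 = 193² → acute
(17,14,9): 9²+14² = 277 < 289 = 17² → obtuse
(77,36,44): 36²+44² = 3232 < 5929 = 77² → obtuse
(13,28,18): 13²+18² = 493 < 784 = 28² → obtuse
3 of the 4 are obtuse.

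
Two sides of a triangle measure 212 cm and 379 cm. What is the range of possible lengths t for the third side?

167 < t < 591 (cm)

By the triangle inequality, t must be less than 212 + 379 = 591 and greater than |212 − 379| = 167.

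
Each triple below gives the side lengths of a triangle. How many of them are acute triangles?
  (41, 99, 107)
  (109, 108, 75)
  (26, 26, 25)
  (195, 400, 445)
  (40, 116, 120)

4

(41,99,107): 41²+99² = 11482 > 11449 = 107² → acute
(109,108,75): 75²+108² = 17289 > 11881 = 109² → acute
(26,26,25): 25²+26² = 1301 > 676 = 26² → acute
(195,400,445): 195²+400² = 198025 = 445² → right
(40,116,120): 40²+116² = 15056 > 14400 = 120² → acute
4 of the 5 are acute.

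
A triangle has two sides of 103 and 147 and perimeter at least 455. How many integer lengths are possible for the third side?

Triangle inequality: 44 < x < 250. Perimeter ≥ 455 gives x ≥ 455 − 103 − 147 = 205.
So 205 ≤ x < 250; integers 205 through 249: 45 values.

45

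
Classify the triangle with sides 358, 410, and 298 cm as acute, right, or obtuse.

Compare the square of the longest side to the sum of squares of the other two: 298² + 358² = 216968 > 168100 = 410².

acute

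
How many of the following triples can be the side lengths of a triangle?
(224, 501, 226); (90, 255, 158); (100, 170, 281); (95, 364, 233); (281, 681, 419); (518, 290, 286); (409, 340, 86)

(224,226,501): 224+226 ≤ 501 → not valid
(90,158,255): 90+158 ≤ 255 → not valid
(100,170,281): 100+170 ≤ 281 → not valid
(95,233,364): 95+233 ≤ 364 → not valid
(281,419,681): 281+419 > 681 → valid
(286,290,518): 286+290 > 518 → valid
(86,340,409): 86+340 > 409 → valid
3 of the 7 triples form a triangle.

3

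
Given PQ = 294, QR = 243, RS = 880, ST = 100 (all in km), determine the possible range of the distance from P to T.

The maximum is all hops collinear in one direction: 294 + 243 + 880 + 100 = 1517.
The longest hop is 880; the others sum to 637. Folding the others back against it leaves at least 880 − 637 = 243.

243 ≤ PT ≤ 1517 km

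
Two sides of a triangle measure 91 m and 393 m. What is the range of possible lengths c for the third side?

By the triangle inequality, c must be less than 91 + 393 = 484 and greater than |91 − 393| = 302.

302 < c < 484 (m)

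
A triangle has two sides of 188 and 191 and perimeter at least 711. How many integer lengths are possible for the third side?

47

Triangle inequality: 3 < x < 379. Perimeter ≥ 711 gives x ≥ 711 − 188 − 191 = 332.
So 332 ≤ x < 379; integers 332 through 378: 47 values.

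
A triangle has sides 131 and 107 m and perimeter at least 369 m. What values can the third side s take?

Triangle inequality alone gives 24 < s < 238.
The perimeter condition gives s ≥ 369 − 131 − 107 = 131.
Intersecting the two: 131 ≤ s < 238.

131 ≤ s < 238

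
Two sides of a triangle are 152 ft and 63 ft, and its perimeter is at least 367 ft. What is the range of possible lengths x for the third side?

Triangle inequality alone gives 89 < x < 215.
The perimeter condition gives x ≥ 367 − 152 − 63 = 152.
Intersecting the two: 152 ≤ x < 215.

152 ≤ x < 215 ft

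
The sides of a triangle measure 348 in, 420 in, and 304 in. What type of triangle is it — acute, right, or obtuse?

Compare the square of the longest side to the sum of squares of the other two: 304² + 348² = 213520 > 176400 = 420².

acute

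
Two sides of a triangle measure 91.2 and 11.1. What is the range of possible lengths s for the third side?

80.1 < s < 102.3

By the triangle inequality, s must be less than 91.2 + 11.1 = 102.3 and greater than |91.2 − 11.1| = 80.1.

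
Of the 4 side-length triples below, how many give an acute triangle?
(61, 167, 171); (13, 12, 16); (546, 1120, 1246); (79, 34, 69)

2

(61,167,171): 61²+167² = 31610 > 29241 = 171² → acute
(13,12,16): 12²+13² = 313 > 256 = 16² → acute
(546,1120,1246): 546²+1120² = 1552516 = 1246² → right
(79,34,69): 34²+69² = 5917 < 6241 = 79² → obtuse
2 of the 4 are acute.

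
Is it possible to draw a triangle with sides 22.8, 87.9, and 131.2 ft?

No

The longest side is 131.2, but the other two sum to only 110.7.
110.7 < 131.2, so the triangle inequality fails.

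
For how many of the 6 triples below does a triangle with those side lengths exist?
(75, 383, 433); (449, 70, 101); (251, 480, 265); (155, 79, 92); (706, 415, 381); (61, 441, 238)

(75,383,433): 75+383 > 433 → valid
(70,101,449): 70+101 ≤ 449 → not valid
(251,265,480): 251+265 > 480 → valid
(79,92,155): 79+92 > 155 → valid
(381,415,706): 381+415 > 706 → valid
(61,238,441): 61+238 ≤ 441 → not valid
4 of the 6 triples form a triangle.

4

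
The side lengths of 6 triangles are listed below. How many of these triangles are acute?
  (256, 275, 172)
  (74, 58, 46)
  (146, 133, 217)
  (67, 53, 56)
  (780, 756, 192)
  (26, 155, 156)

(256,275,172): 172²+256² = 95120 > 75625 = 275² → acute
(74,58,46): 46²+58² = 5480 > 5476 = 74² → acute
(146,133,217): 133²+146² = 39005 < 47089 = 217² → obtuse
(67,53,56): 53²+56² = 5945 > 4489 = 67² → acute
(780,756,192): 192²+756² = 608400 = 780² → right
(26,155,156): 26²+155² = 24701 > 24336 = 156² → acute
4 of the 6 are acute.

4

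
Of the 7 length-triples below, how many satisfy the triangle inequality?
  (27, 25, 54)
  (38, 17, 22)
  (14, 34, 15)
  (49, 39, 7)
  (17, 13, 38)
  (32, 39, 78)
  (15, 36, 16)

(25,27,54): 25+27 ≤ 54 → not valid
(17,22,38): 17+22 > 38 → valid
(14,15,34): 14+15 ≤ 34 → not valid
(7,39,49): 7+39 ≤ 49 → not valid
(13,17,38): 13+17 ≤ 38 → not valid
(32,39,78): 32+39 ≤ 78 → not valid
(15,16,36): 15+16 ≤ 36 → not valid
1 of the 7 triples forms a triangle.

1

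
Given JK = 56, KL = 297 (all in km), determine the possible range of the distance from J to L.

By the triangle inequality, |56 − 297| ≤ JL ≤ 56 + 297.

241 ≤ JL ≤ 353 km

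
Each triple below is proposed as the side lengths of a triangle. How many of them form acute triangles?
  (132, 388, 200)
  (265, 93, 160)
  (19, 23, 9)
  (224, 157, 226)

(132,388,200): 132+200 ≤ 388, not a triangle
(265,93,160): 93+160 ≤ 265, not a triangle
(19,23,9): 9²+19² = 442 < 529 = 23² → obtuse
(224,157,226): 157²+224² = 74825 > 51076 = 226² → acute
1 of the 4 is acute.

1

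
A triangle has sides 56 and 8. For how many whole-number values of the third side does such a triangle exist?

15

The third side lies in the open interval (48, 64).
Integers from 49 to 63 inclusive: 63 − 49 + 1 = 15.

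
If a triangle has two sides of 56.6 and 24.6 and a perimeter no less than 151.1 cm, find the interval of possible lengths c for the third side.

Triangle inequality alone gives 32.0 < c < 81.2.
The perimeter condition gives c ≥ 151.1 − 56.6 − 24.6 = 69.9.
Intersecting the two: 69.9 ≤ c < 81.2.

69.9 ≤ c < 81.2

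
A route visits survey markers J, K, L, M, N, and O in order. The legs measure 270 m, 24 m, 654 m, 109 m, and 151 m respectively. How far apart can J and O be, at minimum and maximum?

100 ≤ JO ≤ 1208 m

The maximum is all hops collinear in one direction: 270 + 24 + 654 + 109 + 151 = 1208.
The longest hop is 654; the others sum to 554. Folding the others back against it leaves at least 654 − 554 = 100.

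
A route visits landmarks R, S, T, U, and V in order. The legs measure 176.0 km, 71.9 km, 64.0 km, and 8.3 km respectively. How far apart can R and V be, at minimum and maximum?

The maximum is all hops collinear in one direction: 176.0 + 71.9 + 64.0 + 8.3 = 320.2.
The longest hop is 176.0; the others sum to 144.2. Folding the others back against it leaves at least 176.0 − 144.2 = 31.8.

31.8 ≤ RV ≤ 320.2 km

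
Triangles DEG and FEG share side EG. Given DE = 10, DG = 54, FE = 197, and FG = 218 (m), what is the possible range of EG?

From triangle DEG: |10 − 54| < EG < 10 + 54, i.e. 44 < EG < 64.
From triangle FEG: 21 < EG < 415.
Both must hold, so EG lies in the intersection.

44 < EG < 64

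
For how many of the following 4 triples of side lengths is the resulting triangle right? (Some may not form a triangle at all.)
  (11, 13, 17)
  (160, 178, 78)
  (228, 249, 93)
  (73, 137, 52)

1

(11,13,17): 11²+13² = 290 > 289 = 17² → acute
(160,178,78): 78²+160² = 31684 = 178² → right
(228,249,93): 93²+228² = 60633 < 62001 = 249² → obtuse
(73,137,52): 52+73 ≤ 137, not a triangle
1 of the 4 is right.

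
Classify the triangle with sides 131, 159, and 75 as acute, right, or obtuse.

obtuse

Compare the square of the longest side to the sum of squares of the other two: 75² + 131² = 22786 < 25281 = 159².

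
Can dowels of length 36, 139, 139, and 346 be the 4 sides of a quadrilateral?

No

For a quadrilateral, each side must be shorter than the sum of the others.
Here the longest side is 346, but the remaining 3 sides sum to only 314.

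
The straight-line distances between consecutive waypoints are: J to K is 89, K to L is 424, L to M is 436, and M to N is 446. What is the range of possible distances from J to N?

The maximum is all hops collinear in one direction: 89 + 424 + 436 + 446 = 1395.
The longest hop is 446; the others sum to 949. Since 446 ≤ 949, the path can fold back on itself completely, so the minimum distance is 0.

0 ≤ JN ≤ 1395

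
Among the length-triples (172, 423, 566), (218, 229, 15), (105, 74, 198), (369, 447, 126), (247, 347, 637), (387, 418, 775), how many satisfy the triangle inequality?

(172,423,566): 172+423 > 566 → valid
(15,218,229): 15+218 > 229 → valid
(74,105,198): 74+105 ≤ 198 → not valid
(126,369,447): 126+369 > 447 → valid
(247,347,637): 247+347 ≤ 637 → not valid
(387,418,775): 387+418 > 775 → valid
4 of the 6 triples form a triangle.

4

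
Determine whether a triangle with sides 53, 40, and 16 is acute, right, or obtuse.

Compare the square of the longest side to the sum of squares of the other two: 16² + 40² = 1856 < 2809 = 53².

obtuse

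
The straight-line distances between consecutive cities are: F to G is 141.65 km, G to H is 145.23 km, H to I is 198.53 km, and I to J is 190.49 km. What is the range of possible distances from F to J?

0 ≤ FJ ≤ 675.90 km

The maximum is all hops collinear in one direction: 141.65 + 145.23 + 198.53 + 190.49 = 675.90.
The longest hop is 198.53; the others sum to 477.37. Since 198.53 ≤ 477.37, the path can fold back on itself completely, so the minimum distance is 0.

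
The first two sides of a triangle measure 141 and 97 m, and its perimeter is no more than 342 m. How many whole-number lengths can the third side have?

60

Triangle inequality: 44 < x < 238. Perimeter ≤ 342 gives x ≤ 342 − 141 − 97 = 104.
So 44 < x ≤ 104; integers 45 through 104: 60 values.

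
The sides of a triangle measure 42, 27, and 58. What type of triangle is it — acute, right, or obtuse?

Compare the square of the longest side to the sum of squares of the other two: 27² + 42² = 2493 < 3364 = 58².

obtuse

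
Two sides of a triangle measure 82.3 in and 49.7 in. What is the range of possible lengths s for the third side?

32.6 < s < 132.0 (in)

By the triangle inequality, s must be less than 82.3 + 49.7 = 132.0 and greater than |82.3 − 49.7| = 32.6.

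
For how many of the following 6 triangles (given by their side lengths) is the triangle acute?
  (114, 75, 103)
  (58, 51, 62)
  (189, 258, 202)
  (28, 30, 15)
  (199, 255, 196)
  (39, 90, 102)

5

(114,75,103): 75²+103² = 16234 > 12996 = 114² → acute
(58,51,62): 51²+58² = 5965 > 3844 = 62² → acute
(189,258,202): 189²+202² = 76525 > 66564 = 258² → acute
(28,30,15): 15²+28² = 1009 > 900 = 30² → acute
(199,255,196): 196²+199² = 78017 > 65025 = 255² → acute
(39,90,102): 39²+90² = 9621 < 10404 = 102² → obtuse
5 of the 6 are acute.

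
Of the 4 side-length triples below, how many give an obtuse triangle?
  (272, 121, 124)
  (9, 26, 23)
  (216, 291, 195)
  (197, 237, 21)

1

(272,121,124): 121+124 ≤ 272, not a triangle
(9,26,23): 9²+23² = 610 < 676 = 26² → obtuse
(216,291,195): 195²+216² = 84681 = 291² → right
(197,237,21): 21+197 ≤ 237, not a triangle
1 of the 4 is obtuse.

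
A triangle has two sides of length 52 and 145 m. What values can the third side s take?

By the triangle inequality, s must be less than 52 + 145 = 197 and greater than |52 − 145| = 93.

93 < s < 197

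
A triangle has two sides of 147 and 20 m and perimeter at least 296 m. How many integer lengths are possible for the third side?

38

Triangle inequality: 127 < x < 167. Perimeter ≥ 296 gives x ≥ 296 − 147 − 20 = 129.
So 129 ≤ x < 167; integers 129 through 166: 38 values.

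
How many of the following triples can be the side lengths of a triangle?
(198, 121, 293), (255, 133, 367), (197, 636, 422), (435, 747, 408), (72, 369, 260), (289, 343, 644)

(121,198,293): 121+198 > 293 → valid
(133,255,367): 133+255 > 367 → valid
(197,422,636): 197+422 ≤ 636 → not valid
(408,435,747): 408+435 > 747 → valid
(72,260,369): 72+260 ≤ 369 → not valid
(289,343,644): 289+343 ≤ 644 → not valid
3 of the 6 triples form a triangle.

3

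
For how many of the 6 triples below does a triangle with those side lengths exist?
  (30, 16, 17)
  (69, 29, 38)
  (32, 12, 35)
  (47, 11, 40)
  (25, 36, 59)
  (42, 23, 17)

(16,17,30): 16+17 > 30 → valid
(29,38,69): 29+38 ≤ 69 → not valid
(12,32,35): 12+32 > 35 → valid
(11,40,47): 11+40 > 47 → valid
(25,36,59): 25+36 > 59 → valid
(17,23,42): 17+23 ≤ 42 → not valid
4 of the 6 triples form a triangle.

4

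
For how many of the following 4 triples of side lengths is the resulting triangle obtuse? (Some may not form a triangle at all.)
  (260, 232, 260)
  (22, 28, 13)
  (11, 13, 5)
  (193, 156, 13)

(260,232,260): 232²+260² = 121424 > 67600 = 260² → acute
(22,28,13): 13²+22² = 653 < 784 = 28² → obtuse
(11,13,5): 5²+11² = 146 < 169 = 13² → obtuse
(193,156,13): 13+156 ≤ 193, not a triangle
2 of the 4 are obtuse.

2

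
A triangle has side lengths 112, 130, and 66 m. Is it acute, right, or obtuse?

right

Compare the square of the longest side to the sum of squares of the other two: 66² + 112² = 16900 = 130².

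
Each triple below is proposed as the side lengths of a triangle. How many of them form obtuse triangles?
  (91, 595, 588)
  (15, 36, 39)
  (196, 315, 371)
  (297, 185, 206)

(91,595,588): 91²+588² = 354025 = 595² → right
(15,36,39): 15²+36² = 1521 = 39² → right
(196,315,371): 196²+315² = 137641 = 371² → right
(297,185,206): 185²+206² = 76661 < 88209 = 297² → obtuse
1 of the 4 is obtuse.

1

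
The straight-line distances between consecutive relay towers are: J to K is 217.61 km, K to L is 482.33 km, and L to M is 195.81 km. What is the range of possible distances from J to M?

68.91 ≤ JM ≤ 895.75 km

The maximum is all hops collinear in one direction: 217.61 + 482.33 + 195.81 = 895.75.
The longest hop is 482.33; the others sum to 413.42. Folding the others back against it leaves at least 482.33 − 413.42 = 68.91.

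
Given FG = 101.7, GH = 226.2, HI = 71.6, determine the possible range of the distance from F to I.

The maximum is all hops collinear in one direction: 101.7 + 226.2 + 71.6 = 399.5.
The longest hop is 226.2; the others sum to 173.3. Folding the others back against it leaves at least 226.2 − 173.3 = 52.9.

52.9 ≤ FI ≤ 399.5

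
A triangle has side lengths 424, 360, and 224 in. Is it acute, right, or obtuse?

right

Compare the square of the longest side to the sum of squares of the other two: 224² + 360² = 179776 = 424².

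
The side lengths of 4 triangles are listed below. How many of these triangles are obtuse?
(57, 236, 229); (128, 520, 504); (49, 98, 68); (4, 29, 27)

3

(57,236,229): 57²+229² = 55690 < 55696 = 236² → obtuse
(128,520,504): 128²+504² = 270400 = 520² → right
(49,98,68): 49²+68² = 7025 < 9604 = 98² → obtuse
(4,29,27): 4²+27² = 745 < 841 = 29² → obtuse
3 of the 4 are obtuse.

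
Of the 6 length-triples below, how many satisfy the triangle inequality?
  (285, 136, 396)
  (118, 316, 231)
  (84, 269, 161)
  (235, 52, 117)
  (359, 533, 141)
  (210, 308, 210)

(136,285,396): 136+285 > 396 → valid
(118,231,316): 118+231 > 316 → valid
(84,161,269): 84+161 ≤ 269 → not valid
(52,117,235): 52+117 ≤ 235 → not valid
(141,359,533): 141+359 ≤ 533 → not valid
(210,210,308): 210+210 > 308 → valid
3 of the 6 triples form a triangle.

3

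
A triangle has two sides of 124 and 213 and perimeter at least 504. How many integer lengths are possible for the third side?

170

Triangle inequality: 89 < x < 337. Perimeter ≥ 504 gives x ≥ 504 − 124 − 213 = 167.
So 167 ≤ x < 337; integers 167 through 336: 170 values.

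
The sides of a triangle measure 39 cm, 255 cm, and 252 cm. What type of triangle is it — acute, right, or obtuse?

Compare the square of the longest side to the sum of squares of the other two: 39² + 252² = 65025 = 255².

right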